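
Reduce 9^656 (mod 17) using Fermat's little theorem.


Fermat's little theorem: if p is prime and gcd(a,p)=1, then a^(p-1) ≡ 1 (mod p)
p = 17 is prime, gcd(9,17) = 1
Reduce exponent: 656 mod 16 = 0
So 9^656 ≡ 9^0 (mod 17)
9^0 = 1

9^656 ≡ 1 (mod 17)


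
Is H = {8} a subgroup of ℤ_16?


Subgroup test for H = {8} in (ℤ_16, +):
(1) 0 ∈ H? No
(2) Closure: for all a,b ∈ H, (a+b) mod 16 ∈ H? No  [counterexample: 8 + 8 = 0 ∉ H]
(3) Inverses: for all a ∈ H, -a mod 16 ∈ H? Yes

No, H is not a subgroup of ℤ_16


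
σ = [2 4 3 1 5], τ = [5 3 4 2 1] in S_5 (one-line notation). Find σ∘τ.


σ∘τ: apply τ first, then σ
1 →τ 5 →σ 5
2 →τ 3 →σ 3
3 →τ 4 →σ 1
4 →τ 2 →σ 4
5 →τ 1 →σ 2

σ∘τ = [5 3 1 4 2]


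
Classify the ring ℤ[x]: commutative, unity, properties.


Polynomial ring over ℤ (an integral domain) is a commutative integral domain with unity 1
Commutative: Yes
Integral domain: Yes
Has unity: Yes

ℤ[x]: Commutative=Yes, Unity=Yes


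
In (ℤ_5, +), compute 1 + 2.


Operation: addition mod 5
1 + 2 = (a + b) mod 5 with a = 1, b = 2

1 + 2 = 3


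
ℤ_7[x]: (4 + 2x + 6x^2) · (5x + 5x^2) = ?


Expand and collect like terms; reduce coefficients mod 7:
x^0: 4·0 = 0 ≡ 0 (mod 7)
x^1: 4·5 + 2·0 = 20 ≡ 6 (mod 7)
x^2: 4·5 + 2·5 + 6·0 = 30 ≡ 2 (mod 7)
x^3: 2·5 + 6·5 = 40 ≡ 5 (mod 7)
x^4: 6·5 = 30 ≡ 2 (mod 7)
Result: 6x + 2x^2 + 5x^3 + 2x^4

f · g = 6x + 2x^2 + 5x^3 + 2x^4


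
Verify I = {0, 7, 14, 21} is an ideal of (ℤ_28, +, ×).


Check ideal conditions for I = {0, 7, 14, 21} in ℤ_28:
(1) I is an additive subgroup? Yes
(2) For r ∈ ℤ_28 and a ∈ I: r·a ∈ I? Yes

Yes, I is an ideal of ℤ_28


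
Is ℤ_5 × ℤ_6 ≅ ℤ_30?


Comparing ℤ_5 × ℤ_6 and ℤ_30:
gcd(5,6) = 1, so ℤ_5 × ℤ_6 ≅ ℤ_30 (CRT)

Yes, ℤ_5 × ℤ_6 ≅ ℤ_30


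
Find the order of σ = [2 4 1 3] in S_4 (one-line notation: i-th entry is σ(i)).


Cycle decomposition: (1 2 4 3)
Cycle lengths: 4
Order = lcm(4) = 4

ord(σ) = 4


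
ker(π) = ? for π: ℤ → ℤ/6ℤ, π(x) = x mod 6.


Kernel = preimage of identity
ker(π) = multiples of 6 = 6ℤ

ker(π) = 6ℤ


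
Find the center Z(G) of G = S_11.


Z(G) = {g ∈ G | gx = xg for all x ∈ G}
S_n is non-abelian for n ≥ 3; Z(S_11) is trivial

Z(S_11) = {e}


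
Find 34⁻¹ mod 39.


Use the extended Euclidean algorithm to write 1 = 34·s + 39·t; then s mod 39 is the inverse.
Euclidean algorithm:
  34 = 0·39 + 34
  39 = 1·34 + 5
  34 = 6·5 + 4
  5 = 1·4 + 1
  4 = 4·1 + 0
gcd(34,39) = 1
Back-substitution gives: 34·(-8) + 39·(7) = 1
So 34⁻¹ ≡ -8 ≡ 31 (mod 39)
Check: 34 × 31 = 1054 ≡ 1 (mod 39) ✓

34⁻¹ ≡ 31 (mod 39)


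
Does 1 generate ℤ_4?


g generates ℤ_n iff gcd(g, n) = 1
gcd(1, 4) = 1
Since gcd = 1, 1 is a generator.

Yes, 1 generates ℤ_4


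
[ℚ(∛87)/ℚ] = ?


∛87 has minimal polynomial x³ - 87 (irreducible over ℚ since 87 is not a perfect cube)

[ℚ(∛87)/ℚ] = 3


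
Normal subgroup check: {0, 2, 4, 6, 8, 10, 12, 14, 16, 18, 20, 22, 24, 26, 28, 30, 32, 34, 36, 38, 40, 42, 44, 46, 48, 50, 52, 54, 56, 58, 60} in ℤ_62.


H = {0, 2, 4, 6, 8, 10, 12, 14, 16, 18, 20, 22, 24, 26, 28, 30, 32, 34, 36, 38, 40, 42, 44, 46, 48, 50, 52, 54, 56, 58, 60} in ℤ_62
ℤ_62 is abelian; every subgroup of an abelian group is normal

Yes, normal subgroup


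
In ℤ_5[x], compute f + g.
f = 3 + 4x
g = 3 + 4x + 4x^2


Add coefficients mod 5:
x^0: 3 + 3 = 1 (mod 5)
x^1: 4 + 4 = 3 (mod 5)
x^2: 0 + 4 = 4 (mod 5)
Result: 1 + 3x + 4x^2

f + g = 1 + 3x + 4x^2


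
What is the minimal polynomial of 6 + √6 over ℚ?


Let α = 6 + √6. Then α - 6 = √6, so (α - 6)² = 6, giving α² - 12α + 30 = 0. Degree 2 and α ∉ ℚ, so this is the minimal polynomial.

Minimal polynomial: x² - 12x + 30


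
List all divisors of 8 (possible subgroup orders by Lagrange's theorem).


Lagrange's theorem: |H| divides |G|
|G| = 8
Divisors of 8: 1, 2, 4, 8

Possible subgroup orders: {1, 2, 4, 8}


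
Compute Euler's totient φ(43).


Factor n: 43 = 43
φ(n) = n · ∏(1 - 1/p) over distinct primes p | n
φ(43) = 43 · (1 - 1/43) = 42

φ(43) = 42


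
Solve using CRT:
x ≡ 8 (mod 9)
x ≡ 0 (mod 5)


m₁ = 9, m₂ = 5, gcd = 1, so CRT applies. M = m₁·m₂ = 45
Let M₁ = M/m₁ = 5, M₂ = M/m₂ = 9
Find y₁ ≡ M₁⁻¹ (mod m₁): 5⁻¹ ≡ 2 (mod 9)
Find y₂ ≡ M₂⁻¹ (mod m₂): 9⁻¹ ≡ 4 (mod 5)
x = a₁·M₁·y₁ + a₂·M₂·y₂ = 8·5·2 + 0·9·4 = 80
Reduce mod 45: x ≡ 35
Check: 35 mod 9 = 8 ✓, 35 mod 5 = 0 ✓

x ≡ 35 (mod 45)


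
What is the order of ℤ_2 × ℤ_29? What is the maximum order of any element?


|ℤ_2 × ℤ_29| = 2 × 29 = 58
Max element order = lcm(2,29) = 58
Cyclic? Yes (gcd=1)

|ℤ_2×ℤ_29| = 58, max element order = 58


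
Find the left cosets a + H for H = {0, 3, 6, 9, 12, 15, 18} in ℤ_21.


H = {0, 3, 6, 9, 12, 15, 18}, |H| = 7
Number of cosets = |G|/|H| = 21/7 = 3
0 + H = {0, 3, 6, 9, 12, 15, 18}
1 + H = {1, 4, 7, 10, 13, 16, 19}
2 + H = {2, 5, 8, 11, 14, 17, 20}

Cosets: 0+H={0,3,6,9,12,15,18}; 1+H={1,4,7,10,13,16,19}; 2+H={2,5,8,11,14,17,20}


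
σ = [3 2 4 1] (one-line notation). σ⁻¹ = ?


To find σ⁻¹, swap domain and range:
σ(1) = 3 → σ⁻¹(3) = 1
σ(2) = 2 → σ⁻¹(2) = 2
σ(3) = 4 → σ⁻¹(4) = 3
σ(4) = 1 → σ⁻¹(1) = 4

σ⁻¹ = [4 2 1 3]


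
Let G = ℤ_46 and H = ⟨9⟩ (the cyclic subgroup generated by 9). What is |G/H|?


|⟨9⟩| = n / gcd(9, 46) = 46 / 1 = 46
H is normal (ℤ_46 is abelian).
|G/H| = |G| / |H| = 46 / 46 = 1

|G/H| = 1


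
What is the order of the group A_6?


|A_n| = n!/2 (even permutations)
|A_6| = 6!/2 = 720/2 = 360

|A_6| = 360


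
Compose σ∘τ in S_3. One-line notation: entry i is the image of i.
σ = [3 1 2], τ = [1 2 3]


σ∘τ: apply τ first, then σ
1 →τ 1 →σ 3
2 →τ 2 →σ 1
3 →τ 3 →σ 2

σ∘τ = [3 1 2]


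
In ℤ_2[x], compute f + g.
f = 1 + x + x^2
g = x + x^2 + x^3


Add coefficients mod 2:
x^0: 1 + 0 = 1 (mod 2)
x^1: 1 + 1 = 0 (mod 2)
x^2: 1 + 1 = 0 (mod 2)
x^3: 0 + 1 = 1 (mod 2)
Result: 1 + x^3

f + g = 1 + x^3


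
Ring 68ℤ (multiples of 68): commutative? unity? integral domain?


68ℤ is a commutative ring under +,× but has no multiplicative identity (1 ∉ 68ℤ); it has no zero divisors, but without unity it is not an integral domain
Commutative: Yes
Integral domain: No
Has unity: No

68ℤ (multiples of 68): Commutative=Yes, Unity=No


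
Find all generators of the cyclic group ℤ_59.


g generates ℤ_n iff gcd(g,n) = 1
Prime factors of 59: 59
Generators are g ∈ {1,...,58} not divisible by any of these primes.
Generators: {1, 2, 3, 4, 5, 6, 7, 8, 9, 10, 11, 12, 13, 14, 15, 16, 17, 18, 19, 20, 21, 22, 23, 24, 25, 26, 27, 28, 29, 30, 31, 32, 33, 34, 35, 36, 37, 38, 39, 40, 41, 42, 43, 44, 45, 46, 47, 48, 49, 50, 51, 52, 53, 54, 55, 56, 57, 58}
Number of generators = φ(59) = 58

Generators of ℤ_59 = {1, 2, 3, 4, 5, 6, 7, 8, 9, 10, 11, 12, 13, 14, 15, 16, 17, 18, 19, 20, 21, 22, 23, 24, 25, 26, 27, 28, 29, 30, 31, 32, 33, 34, 35, 36, 37, 38, 39, 40, 41, 42, 43, 44, 45, 46, 47, 48, 49, 50, 51, 52, 53, 54, 55, 56, 57, 58}


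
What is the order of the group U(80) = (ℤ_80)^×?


U(n) is the group of units mod n; |U(n)| = φ(n)
|U(80)| = φ(80) = 32

|U(80) = (ℤ_80)^×| = 32


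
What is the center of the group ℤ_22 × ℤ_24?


Z(G) = {g ∈ G | gx = xg for all x ∈ G}
Direct product of abelian groups is abelian, so Z(G) = G

Z(ℤ_22 × ℤ_24) = ℤ_22 × ℤ_24


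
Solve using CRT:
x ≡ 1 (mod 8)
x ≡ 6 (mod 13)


m₁ = 8, m₂ = 13, gcd = 1, so CRT applies. M = m₁·m₂ = 104
Let M₁ = M/m₁ = 13, M₂ = M/m₂ = 8
Find y₁ ≡ M₁⁻¹ (mod m₁): 13⁻¹ ≡ 5 (mod 8)
Find y₂ ≡ M₂⁻¹ (mod m₂): 8⁻¹ ≡ 5 (mod 13)
x = a₁·M₁·y₁ + a₂·M₂·y₂ = 1·13·5 + 6·8·5 = 305
Reduce mod 104: x ≡ 97
Check: 97 mod 8 = 1 ✓, 97 mod 13 = 6 ✓

x ≡ 97 (mod 104)


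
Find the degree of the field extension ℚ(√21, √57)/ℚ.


[ℚ(√21,√57):ℚ] = [ℚ(√21,√57):ℚ(√21)]·[ℚ(√21):ℚ] = 2·2 = 4

[ℚ(√21, √57)/ℚ] = 4


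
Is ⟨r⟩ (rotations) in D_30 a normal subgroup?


H = ⟨r⟩ (rotations) in D_30
The rotation subgroup ⟨r⟩ has index 2 in D_30, so it is normal

Yes, normal subgroup


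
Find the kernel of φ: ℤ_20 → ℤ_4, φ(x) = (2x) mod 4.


Kernel = preimage of identity
ker(φ) = {x ∈ ℤ_20 : 2x ≡ 0 (mod 4)}. Since 4 | 20, φ is well-defined. The kernel is the cyclic subgroup ⟨2⟩ of ℤ_20 (order 10), i.e. {0, 2, 4, 6, 8, 10, 12, 14, 16, 18}

ker(φ) = {0, 2, 4, 6, 8, 10, 12, 14, 16, 18}


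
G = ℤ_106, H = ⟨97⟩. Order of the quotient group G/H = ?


|⟨97⟩| = n / gcd(97, 106) = 106 / 1 = 106
H is normal (ℤ_106 is abelian).
|G/H| = |G| / |H| = 106 / 106 = 1

|G/H| = 1


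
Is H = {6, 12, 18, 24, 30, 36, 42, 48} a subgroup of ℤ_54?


Subgroup test for H = {6, 12, 18, 24, 30, 36, 42, 48} in (ℤ_54, +):
(1) 0 ∈ H? No
(2) Closure: for all a,b ∈ H, (a+b) mod 54 ∈ H? No  [counterexample: 6 + 48 = 0 ∉ H]
(3) Inverses: for all a ∈ H, -a mod 54 ∈ H? Yes

No, H is not a subgroup of ℤ_54


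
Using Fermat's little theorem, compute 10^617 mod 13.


Fermat's little theorem: if p is prime and gcd(a,p)=1, then a^(p-1) ≡ 1 (mod p)
p = 13 is prime, gcd(10,13) = 1
Reduce exponent: 617 mod 12 = 5
So 10^617 ≡ 10^5 (mod 13)
10^5 mod 13 = 4

10^617 ≡ 4 (mod 13)


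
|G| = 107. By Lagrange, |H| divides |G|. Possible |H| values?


Lagrange's theorem: |H| divides |G|
|G| = 107
Divisors of 107: 1, 107

Possible subgroup orders: {1, 107}


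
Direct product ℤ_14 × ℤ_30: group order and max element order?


|ℤ_14 × ℤ_30| = 14 × 30 = 420
Max element order = lcm(14,30) = 210
Cyclic? No (gcd=2)

|ℤ_14×ℤ_30| = 420, max element order = 210


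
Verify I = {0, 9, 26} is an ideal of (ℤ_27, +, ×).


Check ideal conditions for I = {0, 9, 26} in ℤ_27:
(1) I is an additive subgroup? No
(2) For r ∈ ℤ_27 and a ∈ I: r·a ∈ I? No  [counterexample: r=2, a=9, r·a mod 27 = 18 ∉ I]

No, I is not an ideal of ℤ_27


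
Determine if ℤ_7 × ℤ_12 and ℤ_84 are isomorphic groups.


Comparing ℤ_7 × ℤ_12 and ℤ_84:
gcd(7,12) = 1, so ℤ_7 × ℤ_12 ≅ ℤ_84 (CRT)

Yes, ℤ_7 × ℤ_12 ≅ ℤ_84


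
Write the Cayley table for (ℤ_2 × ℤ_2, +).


Elements: {(0,0), (0,1), (1,0), (1,1)}
Operation: componentwise addition mod (2, 2)
Entry (a, b) = ((a₁+b₁) mod 2, (a₂+b₂) mod 2)

Cayley table:
      | (0,0) | (0,1) | (1,0) | (1,1)
(0,0) | (0,0) | (0,1) | (1,0) | (1,1)
(0,1) | (0,1) | (0,0) | (1,1) | (1,0)
(1,0) | (1,0) | (1,1) | (0,0) | (0,1)
(1,1) | (1,1) | (1,0) | (0,1) | (0,0)


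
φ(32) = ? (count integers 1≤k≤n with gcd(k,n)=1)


Factor n: 32 = 2^5
φ(n) = n · ∏(1 - 1/p) over distinct primes p | n
φ(32) = 32 · (1 - 1/2) = 16

φ(32) = 16


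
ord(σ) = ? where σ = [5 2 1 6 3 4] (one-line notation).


Cycle decomposition: (1 5 3) (4 6)
Cycle lengths: 3, 2
Order = lcm(3, 2) = 6

ord(σ) = 6


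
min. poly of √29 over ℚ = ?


√29 satisfies x² - 29 = 0, irreducible over ℚ since 29 is squarefree

Minimal polynomial: x² - 29


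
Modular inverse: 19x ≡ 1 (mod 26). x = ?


Use the extended Euclidean algorithm to write 1 = 19·s + 26·t; then s mod 26 is the inverse.
Euclidean algorithm:
  19 = 0·26 + 19
  26 = 1·19 + 7
  19 = 2·7 + 5
  7 = 1·5 + 2
  5 = 2·2 + 1
  2 = 2·1 + 0
gcd(19,26) = 1
Back-substitution gives: 19·(11) + 26·(-8) = 1
So 19⁻¹ ≡ 11 ≡ 11 (mod 26)
Check: 19 × 11 = 209 ≡ 1 (mod 26) ✓

19⁻¹ ≡ 11 (mod 26)


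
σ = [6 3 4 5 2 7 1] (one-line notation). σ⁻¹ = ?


To find σ⁻¹, swap domain and range:
σ(1) = 6 → σ⁻¹(6) = 1
σ(2) = 3 → σ⁻¹(3) = 2
σ(3) = 4 → σ⁻¹(4) = 3
σ(4) = 5 → σ⁻¹(5) = 4
σ(5) = 2 → σ⁻¹(2) = 5
σ(6) = 7 → σ⁻¹(7) = 6
σ(7) = 1 → σ⁻¹(1) = 7

σ⁻¹ = [7 5 2 3 4 1 6]


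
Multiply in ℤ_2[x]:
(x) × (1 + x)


Expand and collect like terms; reduce coefficients mod 2:
x^0: 0·1 = 0 ≡ 0 (mod 2)
x^1: 0·1 + 1·1 = 1 ≡ 1 (mod 2)
x^2: 1·1 = 1 ≡ 1 (mod 2)
Result: x + x^2

f · g = x + x^2


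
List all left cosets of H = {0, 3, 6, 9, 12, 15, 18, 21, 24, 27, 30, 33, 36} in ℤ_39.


H = {0, 3, 6, 9, 12, 15, 18, 21, 24, 27, 30, 33, 36}, |H| = 13
Number of cosets = |G|/|H| = 39/13 = 3
0 + H = {0, 3, 6, 9, 12, 15, 18, 21, 24, 27, 30, 33, 36}
1 + H = {1, 4, 7, 10, 13, 16, 19, 22, 25, 28, 31, 34, 37}
2 + H = {2, 5, 8, 11, 14, 17, 20, 23, 26, 29, 32, 35, 38}

Cosets: 0+H={0,3,6,9,12,15,18,21,24,27,30,33,36}; 1+H={1,4,7,10,13,16,19,22,25,28,31,34,37}; 2+H={2,5,8,11,14,17,20,23,26,29,32,35,38}


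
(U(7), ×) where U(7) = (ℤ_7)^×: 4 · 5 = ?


Operation: multiplication mod 7
4 · 5 = (a × b) mod 7 with a = 4, b = 5

4 · 5 = 6


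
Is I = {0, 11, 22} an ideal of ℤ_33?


Check ideal conditions for I = {0, 11, 22} in ℤ_33:
(1) I is an additive subgroup? Yes
(2) For r ∈ ℤ_33 and a ∈ I: r·a ∈ I? Yes

Yes, I is an ideal of ℤ_33


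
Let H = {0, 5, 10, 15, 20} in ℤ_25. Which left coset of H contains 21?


21 + H = {21 + h (mod 25) : h ∈ H}
21+0=21, 21+5=1, 21+10=6, 21+15=11, 21+20=16
21 + H = {1, 6, 11, 16, 21} = 1 + H

21 + H = {1, 6, 11, 16, 21}


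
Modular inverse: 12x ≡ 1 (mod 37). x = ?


Use the extended Euclidean algorithm to write 1 = 12·s + 37·t; then s mod 37 is the inverse.
Euclidean algorithm:
  12 = 0·37 + 12
  37 = 3·12 + 1
  12 = 12·1 + 0
gcd(12,37) = 1
Back-substitution gives: 12·(-3) + 37·(1) = 1
So 12⁻¹ ≡ -3 ≡ 34 (mod 37)
Check: 12 × 34 = 408 ≡ 1 (mod 37) ✓

12⁻¹ ≡ 34 (mod 37)


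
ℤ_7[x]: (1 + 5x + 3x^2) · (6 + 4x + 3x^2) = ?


Expand and collect like terms; reduce coefficients mod 7:
x^0: 1·6 = 6 ≡ 6 (mod 7)
x^1: 1·4 + 5·6 = 34 ≡ 6 (mod 7)
x^2: 1·3 + 5·4 + 3·6 = 41 ≡ 6 (mod 7)
x^3: 5·3 + 3·4 = 27 ≡ 6 (mod 7)
x^4: 3·3 = 9 ≡ 2 (mod 7)
Result: 6 + 6x + 6x^2 + 6x^3 + 2x^4

f · g = 6 + 6x + 6x^2 + 6x^3 + 2x^4


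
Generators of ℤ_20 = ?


g generates ℤ_n iff gcd(g,n) = 1
Prime factors of 20: 2, 5
Generators are g ∈ {1,...,19} not divisible by any of these primes.
Generators: {1, 3, 7, 9, 11, 13, 17, 19}
Number of generators = φ(20) = 8

Generators of ℤ_20 = {1, 3, 7, 9, 11, 13, 17, 19}


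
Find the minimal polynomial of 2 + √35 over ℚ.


Let α = 2 + √35. Then α - 2 = √35, so (α - 2)² = 35, giving α² - 4α - 31 = 0. Degree 2 and α ∉ ℚ, so this is the minimal polynomial.

Minimal polynomial: x² - 4x - 31


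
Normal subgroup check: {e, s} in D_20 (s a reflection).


H = {e, s} in D_20 (s a reflection)
r·s·r⁻¹ = sr⁻² ≠ s for n ≥ 3, so {e, s} is not closed under conjugation

No, not a normal subgroup


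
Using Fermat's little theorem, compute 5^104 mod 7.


Fermat's little theorem: if p is prime and gcd(a,p)=1, then a^(p-1) ≡ 1 (mod p)
p = 7 is prime, gcd(5,7) = 1
Reduce exponent: 104 mod 6 = 2
So 5^104 ≡ 5^2 (mod 7)
5^2 mod 7 = 4

5^104 ≡ 4 (mod 7)


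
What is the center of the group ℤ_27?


Z(G) = {g ∈ G | gx = xg for all x ∈ G}
ℤ_27 is abelian, so Z(G) = G

Z(ℤ_27) = ℤ_27


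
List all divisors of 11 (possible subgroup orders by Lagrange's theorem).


Lagrange's theorem: |H| divides |G|
|G| = 11
Divisors of 11: 1, 11

Possible subgroup orders: {1, 11}


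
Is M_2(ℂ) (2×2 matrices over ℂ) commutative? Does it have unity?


Matrix multiplication is non-commutative for n ≥ 2; the identity matrix I is the unity; singular matrices give zero divisors, so not an integral domain
Commutative: No
Integral domain: No
Has unity: Yes

M_2(ℂ) (2×2 matrices over ℂ): Commutative=No, Unity=Yes


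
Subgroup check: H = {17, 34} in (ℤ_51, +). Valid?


Subgroup test for H = {17, 34} in (ℤ_51, +):
(1) 0 ∈ H? No
(2) Closure: for all a,b ∈ H, (a+b) mod 51 ∈ H? No  [counterexample: 17 + 34 = 0 ∉ H]
(3) Inverses: for all a ∈ H, -a mod 51 ∈ H? Yes

No, H is not a subgroup of ℤ_51


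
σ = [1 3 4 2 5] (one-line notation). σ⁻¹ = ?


To find σ⁻¹, swap domain and range:
σ(1) = 1 → σ⁻¹(1) = 1
σ(2) = 3 → σ⁻¹(3) = 2
σ(3) = 4 → σ⁻¹(4) = 3
σ(4) = 2 → σ⁻¹(2) = 4
σ(5) = 5 → σ⁻¹(5) = 5

σ⁻¹ = [1 4 2 3 5]


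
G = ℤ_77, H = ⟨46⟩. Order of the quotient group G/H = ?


|⟨46⟩| = n / gcd(46, 77) = 77 / 1 = 77
H is normal (ℤ_77 is abelian).
|G/H| = |G| / |H| = 77 / 77 = 1

|G/H| = 1


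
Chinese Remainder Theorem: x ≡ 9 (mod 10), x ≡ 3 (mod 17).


m₁ = 10, m₂ = 17, gcd = 1, so CRT applies. M = m₁·m₂ = 170
Let M₁ = M/m₁ = 17, M₂ = M/m₂ = 10
Find y₁ ≡ M₁⁻¹ (mod m₁): 17⁻¹ ≡ 3 (mod 10)
Find y₂ ≡ M₂⁻¹ (mod m₂): 10⁻¹ ≡ 12 (mod 17)
x = a₁·M₁·y₁ + a₂·M₂·y₂ = 9·17·3 + 3·10·12 = 819
Reduce mod 170: x ≡ 139
Check: 139 mod 10 = 9 ✓, 139 mod 17 = 3 ✓

x ≡ 139 (mod 170)


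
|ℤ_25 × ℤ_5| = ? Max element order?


|ℤ_25 × ℤ_5| = 25 × 5 = 125
Max element order = lcm(25,5) = 25
Cyclic? No (gcd=5)

|ℤ_25×ℤ_5| = 125, max element order = 25


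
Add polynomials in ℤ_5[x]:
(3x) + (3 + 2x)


Add coefficients mod 5:
x^0: 0 + 3 = 3 (mod 5)
x^1: 3 + 2 = 0 (mod 5)
Result: 3

f + g = 3


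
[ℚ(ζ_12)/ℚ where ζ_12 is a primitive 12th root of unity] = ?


[ℚ(ζ_n):ℚ] = deg Φ_n(x) = φ(n). Here φ(12) = 4

[ℚ(ζ_12)/ℚ where ζ_12 is a primitive 12th root of unity] = 4


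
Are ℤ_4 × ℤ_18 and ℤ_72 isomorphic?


Comparing ℤ_4 × ℤ_18 and ℤ_72:
gcd(4,18) = 2 ≠ 1. Max element order in ℤ_4×ℤ_18 is lcm(4,18) = 36 < 72, so it has no element of order 72

No, ℤ_4 × ℤ_18 ≇ ℤ_72


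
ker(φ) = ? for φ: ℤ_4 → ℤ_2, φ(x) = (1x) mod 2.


Kernel = preimage of identity
ker(φ) = {x ∈ ℤ_4 : 1x ≡ 0 (mod 2)}. Since 2 | 4, φ is well-defined. The kernel is the cyclic subgroup ⟨2⟩ of ℤ_4 (order 2), i.e. {0, 2}

ker(φ) = {0, 2}


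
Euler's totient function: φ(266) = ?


Factor n: 266 = 2 × 7 × 19
φ(n) = n · ∏(1 - 1/p) over distinct primes p | n
φ(266) = 266 · (1 - 1/2) · (1 - 1/7) · (1 - 1/19) = 108

φ(266) = 108


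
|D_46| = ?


|D_n| = 2n (n rotations and n reflections)
|D_46| = 2×46 = 92

|D_46| = 92


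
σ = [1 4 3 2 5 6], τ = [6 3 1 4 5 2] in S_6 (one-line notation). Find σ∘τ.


σ∘τ: apply τ first, then σ
1 →τ 6 →σ 6
2 →τ 3 →σ 3
3 →τ 1 →σ 1
4 →τ 4 →σ 2
5 →τ 5 →σ 5
6 →τ 2 →σ 4

σ∘τ = [6 3 1 2 5 4]


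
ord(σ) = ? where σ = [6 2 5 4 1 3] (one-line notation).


Cycle decomposition: (1 6 3 5)
Cycle lengths: 4
Order = lcm(4) = 4

ord(σ) = 4


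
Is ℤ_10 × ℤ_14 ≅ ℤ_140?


Comparing ℤ_10 × ℤ_14 and ℤ_140:
gcd(10,14) = 2 ≠ 1. Max element order in ℤ_10×ℤ_14 is lcm(10,14) = 70 < 140, so it has no element of order 140

No, ℤ_10 × ℤ_14 ≇ ℤ_140


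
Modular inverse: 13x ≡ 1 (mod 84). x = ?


Use the extended Euclidean algorithm to write 1 = 13·s + 84·t; then s mod 84 is the inverse.
Euclidean algorithm:
  13 = 0·84 + 13
  84 = 6·13 + 6
  13 = 2·6 + 1
  6 = 6·1 + 0
gcd(13,84) = 1
Back-substitution gives: 13·(13) + 84·(-2) = 1
So 13⁻¹ ≡ 13 ≡ 13 (mod 84)
Check: 13 × 13 = 169 ≡ 1 (mod 84) ✓

13⁻¹ ≡ 13 (mod 84)


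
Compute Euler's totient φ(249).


Factor n: 249 = 3 × 83
φ(n) = n · ∏(1 - 1/p) over distinct primes p | n
φ(249) = 249 · (1 - 1/3) · (1 - 1/83) = 164

φ(249) = 164


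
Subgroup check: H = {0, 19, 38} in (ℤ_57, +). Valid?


Subgroup test for H = {0, 19, 38} in (ℤ_57, +):
(1) 0 ∈ H? Yes
(2) Closure: for all a,b ∈ H, (a+b) mod 57 ∈ H? Yes
(3) Inverses: for all a ∈ H, -a mod 57 ∈ H? Yes

Yes, H is a subgroup of ℤ_57


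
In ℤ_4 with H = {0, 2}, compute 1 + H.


1 + H = {1 + h (mod 4) : h ∈ H}
1+0=1, 1+2=3

1 + H = {1, 3}


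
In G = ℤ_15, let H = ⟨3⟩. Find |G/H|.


|⟨3⟩| = n / gcd(3, 15) = 15 / 3 = 5
H is normal (ℤ_15 is abelian).
|G/H| = |G| / |H| = 15 / 5 = 3

|G/H| = 3


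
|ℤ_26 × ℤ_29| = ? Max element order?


|ℤ_26 × ℤ_29| = 26 × 29 = 754
Max element order = lcm(26,29) = 754
Cyclic? Yes (gcd=1)

|ℤ_26×ℤ_29| = 754, max element order = 754


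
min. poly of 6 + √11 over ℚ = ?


Let α = 6 + √11. Then α - 6 = √11, so (α - 6)² = 11, giving α² - 12α + 25 = 0. Degree 2 and α ∉ ℚ, so this is the minimal polynomial.

Minimal polynomial: x² - 12x + 25


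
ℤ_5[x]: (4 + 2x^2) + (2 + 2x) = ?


Add coefficients mod 5:
x^0: 4 + 2 = 1 (mod 5)
x^1: 0 + 2 = 2 (mod 5)
x^2: 2 + 0 = 2 (mod 5)
Result: 1 + 2x + 2x^2

f + g = 1 + 2x + 2x^2


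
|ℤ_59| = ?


ℤ_n has n elements.

|ℤ_59| = 59


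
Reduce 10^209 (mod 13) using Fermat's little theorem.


Fermat's little theorem: if p is prime and gcd(a,p)=1, then a^(p-1) ≡ 1 (mod p)
p = 13 is prime, gcd(10,13) = 1
Reduce exponent: 209 mod 12 = 5
So 10^209 ≡ 10^5 (mod 13)
10^5 mod 13 = 4

10^209 ≡ 4 (mod 13)


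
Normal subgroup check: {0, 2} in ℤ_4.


H = {0, 2} in ℤ_4
ℤ_4 is abelian; every subgroup of an abelian group is normal

Yes, normal subgroup


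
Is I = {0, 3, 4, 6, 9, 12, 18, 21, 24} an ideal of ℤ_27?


Check ideal conditions for I = {0, 3, 4, 6, 9, 12, 18, 21, 24} in ℤ_27:
(1) I is an additive subgroup? No
(2) For r ∈ ℤ_27 and a ∈ I: r·a ∈ I? No  [counterexample: r=2, a=4, r·a mod 27 = 8 ∉ I]

No, I is not an ideal of ℤ_27


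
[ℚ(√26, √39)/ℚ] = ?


[ℚ(√26,√39):ℚ] = [ℚ(√26,√39):ℚ(√26)]·[ℚ(√26):ℚ] = 2·2 = 4

[ℚ(√26, √39)/ℚ] = 4


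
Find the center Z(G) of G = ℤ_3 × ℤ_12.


Z(G) = {g ∈ G | gx = xg for all x ∈ G}
Direct product of abelian groups is abelian, so Z(G) = G

Z(ℤ_3 × ℤ_12) = ℤ_3 × ℤ_12


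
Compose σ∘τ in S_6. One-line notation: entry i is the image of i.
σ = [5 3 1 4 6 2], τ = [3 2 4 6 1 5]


σ∘τ: apply τ first, then σ
1 →τ 3 →σ 1
2 →τ 2 →σ 3
3 →τ 4 →σ 4
4 →τ 6 →σ 2
5 →τ 1 →σ 5
6 →τ 5 →σ 6

σ∘τ = [1 3 4 2 5 6]


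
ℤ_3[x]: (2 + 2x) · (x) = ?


Expand and collect like terms; reduce coefficients mod 3:
x^0: 2·0 = 0 ≡ 0 (mod 3)
x^1: 2·1 + 2·0 = 2 ≡ 2 (mod 3)
x^2: 2·1 = 2 ≡ 2 (mod 3)
Result: 2x + 2x^2

f · g = 2x + 2x^2


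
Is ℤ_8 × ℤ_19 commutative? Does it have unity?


Direct product ring; commutative with unity (1,1); but (1,0)·(0,1) = (0,0) gives zero divisors, so not an integral domain
Commutative: Yes
Integral domain: No
Has unity: Yes

ℤ_8 × ℤ_19: Commutative=Yes, Unity=Yes


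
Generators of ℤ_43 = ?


g generates ℤ_n iff gcd(g,n) = 1
Prime factors of 43: 43
Generators are g ∈ {1,...,42} not divisible by any of these primes.
Generators: {1, 2, 3, 4, 5, 6, 7, 8, 9, 10, 11, 12, 13, 14, 15, 16, 17, 18, 19, 20, 21, 22, 23, 24, 25, 26, 27, 28, 29, 30, 31, 32, 33, 34, 35, 36, 37, 38, 39, 40, 41, 42}
Number of generators = φ(43) = 42

Generators of ℤ_43 = {1, 2, 3, 4, 5, 6, 7, 8, 9, 10, 11, 12, 13, 14, 15, 16, 17, 18, 19, 20, 21, 22, 23, 24, 25, 26, 27, 28, 29, 30, 31, 32, 33, 34, 35, 36, 37, 38, 39, 40, 41, 42}


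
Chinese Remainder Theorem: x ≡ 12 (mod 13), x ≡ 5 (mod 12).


m₁ = 13, m₂ = 12, gcd = 1, so CRT applies. M = m₁·m₂ = 156
Let M₁ = M/m₁ = 12, M₂ = M/m₂ = 13
Find y₁ ≡ M₁⁻¹ (mod m₁): 12⁻¹ ≡ 12 (mod 13)
Find y₂ ≡ M₂⁻¹ (mod m₂): 13⁻¹ ≡ 1 (mod 12)
x = a₁·M₁·y₁ + a₂·M₂·y₂ = 12·12·12 + 5·13·1 = 1793
Reduce mod 156: x ≡ 77
Check: 77 mod 13 = 12 ✓, 77 mod 12 = 5 ✓

x ≡ 77 (mod 156)


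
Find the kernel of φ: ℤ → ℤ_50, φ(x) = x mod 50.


Kernel = preimage of identity
ker(φ) = {x ∈ ℤ : x ≡ 0 (mod 50)} = 50ℤ = {0, ±50, ±100, ...}

ker(φ) = 50ℤ


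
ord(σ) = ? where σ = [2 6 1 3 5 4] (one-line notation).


Cycle decomposition: (1 2 6 4 3)
Cycle lengths: 5
Order = lcm(5) = 5

ord(σ) = 5


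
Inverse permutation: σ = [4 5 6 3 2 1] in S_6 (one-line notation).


To find σ⁻¹, swap domain and range:
σ(1) = 4 → σ⁻¹(4) = 1
σ(2) = 5 → σ⁻¹(5) = 2
σ(3) = 6 → σ⁻¹(6) = 3
σ(4) = 3 → σ⁻¹(3) = 4
σ(5) = 2 → σ⁻¹(2) = 5
σ(6) = 1 → σ⁻¹(1) = 6

σ⁻¹ = [6 5 4 1 2 3]


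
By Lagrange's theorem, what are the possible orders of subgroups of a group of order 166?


Lagrange's theorem: |H| divides |G|
|G| = 166
Divisors of 166: 1, 2, 83, 166

Possible subgroup orders: {1, 2, 83, 166}


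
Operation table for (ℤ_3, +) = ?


Elements: {0, 1, 2}
Operation: addition mod 3
Entry (a, b) = (a + b) mod 3

Cayley table:
  | 0 | 1 | 2
0 | 0 | 1 | 2
1 | 1 | 2 | 0
2 | 2 | 0 | 1


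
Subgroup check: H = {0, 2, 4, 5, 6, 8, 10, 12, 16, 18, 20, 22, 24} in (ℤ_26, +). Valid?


Subgroup test for H = {0, 2, 4, 5, 6, 8, 10, 12, 16, 18, 20, 22, 24} in (ℤ_26, +):
(1) 0 ∈ H? Yes
(2) Closure: for all a,b ∈ H, (a+b) mod 26 ∈ H? No  [counterexample: 2 + 5 = 7 ∉ H]
(3) Inverses: for all a ∈ H, -a mod 26 ∈ H? No

No, H is not a subgroup of ℤ_26


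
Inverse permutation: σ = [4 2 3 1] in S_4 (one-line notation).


To find σ⁻¹, swap domain and range:
σ(1) = 4 → σ⁻¹(4) = 1
σ(2) = 2 → σ⁻¹(2) = 2
σ(3) = 3 → σ⁻¹(3) = 3
σ(4) = 1 → σ⁻¹(1) = 4

σ⁻¹ = [4 2 3 1]


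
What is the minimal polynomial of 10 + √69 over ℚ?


Let α = 10 + √69. Then α - 10 = √69, so (α - 10)² = 69, giving α² - 20α + 31 = 0. Degree 2 and α ∉ ℚ, so this is the minimal polynomial.

Minimal polynomial: x² - 20x + 31


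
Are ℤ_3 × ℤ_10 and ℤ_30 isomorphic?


Comparing ℤ_3 × ℤ_10 and ℤ_30:
gcd(3,10) = 1, so ℤ_3 × ℤ_10 ≅ ℤ_30 (CRT)

Yes, ℤ_3 × ℤ_10 ≅ ℤ_30


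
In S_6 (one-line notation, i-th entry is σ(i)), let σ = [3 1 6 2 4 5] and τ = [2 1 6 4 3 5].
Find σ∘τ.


σ∘τ: apply τ first, then σ
1 →τ 2 →σ 1
2 →τ 1 →σ 3
3 →τ 6 →σ 5
4 →τ 4 →σ 2
5 →τ 3 →σ 6
6 →τ 5 →σ 4

σ∘τ = [1 3 5 2 6 4]


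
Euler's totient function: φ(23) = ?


φ(n) = count of k ∈ {1,...,n} with gcd(k,n)=1
Coprimes to 23: {1, 2, 3, 4, 5, 6, 7, 8, 9, 10, 11, 12, 13, 14, 15, 16, 17, 18, 19, 20, 21, 22}
Count: 22

φ(23) = 22


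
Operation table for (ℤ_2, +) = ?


Elements: {0, 1}
Operation: addition mod 2
Entry (a, b) = (a + b) mod 2

Cayley table:
  | 0 | 1
0 | 0 | 1
1 | 1 | 0


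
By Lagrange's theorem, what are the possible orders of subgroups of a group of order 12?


Lagrange's theorem: |H| divides |G|
|G| = 12
Divisors of 12: 1, 2, 3, 4, 6, 12

Possible subgroup orders: {1, 2, 3, 4, 6, 12}


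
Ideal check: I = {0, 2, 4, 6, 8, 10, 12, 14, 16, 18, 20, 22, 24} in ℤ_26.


Check ideal conditions for I = {0, 2, 4, 6, 8, 10, 12, 14, 16, 18, 20, 22, 24} in ℤ_26:
(1) I is an additive subgroup? Yes
(2) For r ∈ ℤ_26 and a ∈ I: r·a ∈ I? Yes

Yes, I is an ideal of ℤ_26


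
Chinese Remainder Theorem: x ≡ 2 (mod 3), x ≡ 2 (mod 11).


m₁ = 3, m₂ = 11, gcd = 1, so CRT applies. M = m₁·m₂ = 33
Let M₁ = M/m₁ = 11, M₂ = M/m₂ = 3
Find y₁ ≡ M₁⁻¹ (mod m₁): 11⁻¹ ≡ 2 (mod 3)
Find y₂ ≡ M₂⁻¹ (mod m₂): 3⁻¹ ≡ 4 (mod 11)
x = a₁·M₁·y₁ + a₂·M₂·y₂ = 2·11·2 + 2·3·4 = 68
Reduce mod 33: x ≡ 2
Check: 2 mod 3 = 2 ✓, 2 mod 11 = 2 ✓

x ≡ 2 (mod 33)


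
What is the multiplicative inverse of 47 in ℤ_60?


Use the extended Euclidean algorithm to write 1 = 47·s + 60·t; then s mod 60 is the inverse.
Euclidean algorithm:
  47 = 0·60 + 47
  60 = 1·47 + 13
  47 = 3·13 + 8
  13 = 1·8 + 5
  8 = 1·5 + 3
  5 = 1·3 + 2
  3 = 1·2 + 1
  2 = 2·1 + 0
gcd(47,60) = 1
Back-substitution gives: 47·(23) + 60·(-18) = 1
So 47⁻¹ ≡ 23 ≡ 23 (mod 60)
Check: 47 × 23 = 1081 ≡ 1 (mod 60) ✓

47⁻¹ ≡ 23 (mod 60)


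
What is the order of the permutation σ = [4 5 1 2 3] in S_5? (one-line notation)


Cycle decomposition: (1 4 2 5 3)
Cycle lengths: 5
Order = lcm(5) = 5

ord(σ) = 5


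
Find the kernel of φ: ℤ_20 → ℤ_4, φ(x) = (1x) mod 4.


Kernel = preimage of identity
ker(φ) = {x ∈ ℤ_20 : 1x ≡ 0 (mod 4)}. Since 4 | 20, φ is well-defined. The kernel is the cyclic subgroup ⟨4⟩ of ℤ_20 (order 5), i.e. {0, 4, 8, 12, 16}

ker(φ) = {0, 4, 8, 12, 16}


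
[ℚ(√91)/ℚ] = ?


√91 has minimal polynomial x² - 91 (irreducible over ℚ since 91 is squarefree)

[ℚ(√91)/ℚ] = 2


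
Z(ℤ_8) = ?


Z(G) = {g ∈ G | gx = xg for all x ∈ G}
ℤ_8 is abelian, so Z(G) = G

Z(ℤ_8) = ℤ_8


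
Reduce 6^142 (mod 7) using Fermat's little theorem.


Fermat's little theorem: if p is prime and gcd(a,p)=1, then a^(p-1) ≡ 1 (mod p)
p = 7 is prime, gcd(6,7) = 1
Reduce exponent: 142 mod 6 = 4
So 6^142 ≡ 6^4 (mod 7)
6^4 mod 7 = 1

6^142 ≡ 1 (mod 7)


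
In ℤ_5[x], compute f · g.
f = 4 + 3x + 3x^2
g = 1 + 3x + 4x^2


Expand and collect like terms; reduce coefficients mod 5:
x^0: 4·1 = 4 ≡ 4 (mod 5)
x^1: 4·3 + 3·1 = 15 ≡ 0 (mod 5)
x^2: 4·4 + 3·3 + 3·1 = 28 ≡ 3 (mod 5)
x^3: 3·4 + 3·3 = 21 ≡ 1 (mod 5)
x^4: 3·4 = 12 ≡ 2 (mod 5)
Result: 4 + 3x^2 + x^3 + 2x^4

f · g = 4 + 3x^2 + x^3 + 2x^4


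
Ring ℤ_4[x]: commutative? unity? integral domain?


ℤ_4 has zero divisors (2·2 ≡ 0), and these lift to constant zero divisors in ℤ_4[x]; so not an integral domain
Commutative: Yes
Integral domain: No
Has unity: Yes

ℤ_4[x]: Commutative=Yes, Unity=Yes


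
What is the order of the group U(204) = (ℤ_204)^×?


U(n) is the group of units mod n; |U(n)| = φ(n)
|U(204)| = φ(204) = 64

|U(204) = (ℤ_204)^×| = 64


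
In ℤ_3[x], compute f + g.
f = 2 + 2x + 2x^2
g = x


Add coefficients mod 3:
x^0: 2 + 0 = 2 (mod 3)
x^1: 2 + 1 = 0 (mod 3)
x^2: 2 + 0 = 2 (mod 3)
Result: 2 + 2x^2

f + g = 2 + 2x^2


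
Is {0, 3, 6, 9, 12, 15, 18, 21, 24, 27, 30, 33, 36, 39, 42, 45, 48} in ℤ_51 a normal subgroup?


H = {0, 3, 6, 9, 12, 15, 18, 21, 24, 27, 30, 33, 36, 39, 42, 45, 48} in ℤ_51
ℤ_51 is abelian; every subgroup of an abelian group is normal

Yes, normal subgroup


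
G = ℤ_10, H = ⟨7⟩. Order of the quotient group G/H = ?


|⟨7⟩| = n / gcd(7, 10) = 10 / 1 = 10
H is normal (ℤ_10 is abelian).
|G/H| = |G| / |H| = 10 / 10 = 1

|G/H| = 1


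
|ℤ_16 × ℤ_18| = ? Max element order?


|ℤ_16 × ℤ_18| = 16 × 18 = 288
Max element order = lcm(16,18) = 144
Cyclic? No (gcd=2)

|ℤ_16×ℤ_18| = 288, max element order = 144


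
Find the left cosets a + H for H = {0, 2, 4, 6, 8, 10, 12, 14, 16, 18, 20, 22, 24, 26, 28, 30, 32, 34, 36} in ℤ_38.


H = {0, 2, 4, 6, 8, 10, 12, 14, 16, 18, 20, 22, 24, 26, 28, 30, 32, 34, 36}, |H| = 19
Number of cosets = |G|/|H| = 38/19 = 2
0 + H = {0, 2, 4, 6, 8, 10, 12, 14, 16, 18, 20, 22, 24, 26, 28, 30, 32, 34, 36}
1 + H = {1, 3, 5, 7, 9, 11, 13, 15, 17, 19, 21, 23, 25, 27, 29, 31, 33, 35, 37}

Cosets: 0+H={0,2,4,6,8,10,12,14,16,18,20,22,24,26,28,30,32,34,36}; 1+H={1,3,5,7,9,11,13,15,17,19,21,23,25,27,29,31,33,35,37}


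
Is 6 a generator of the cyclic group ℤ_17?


g generates ℤ_n iff gcd(g, n) = 1
gcd(6, 17) = 1
Since gcd = 1, 6 is a generator.

Yes, 6 generates ℤ_17


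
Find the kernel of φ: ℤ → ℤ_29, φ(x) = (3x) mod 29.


Kernel = preimage of identity
ker(φ) = {x ∈ ℤ : 3x ≡ 0 (mod 29)}. gcd(3,29) = 1, so 3x ≡ 0 (mod 29) ⟺ x ≡ 0 (mod 29/1 = 29). Hence ker(φ) = 29ℤ

ker(φ) = 29ℤ


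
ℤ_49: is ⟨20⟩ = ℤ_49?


g generates ℤ_n iff gcd(g, n) = 1
gcd(20, 49) = 1
Since gcd = 1, 20 is a generator.

Yes, 20 generates ℤ_49


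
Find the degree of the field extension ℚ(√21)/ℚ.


√21 has minimal polynomial x² - 21 (irreducible over ℚ since 21 is squarefree)

[ℚ(√21)/ℚ] = 2


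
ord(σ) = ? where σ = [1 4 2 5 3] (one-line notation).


Cycle decomposition: (2 4 5 3)
Cycle lengths: 4
Order = lcm(4) = 4

ord(σ) = 4


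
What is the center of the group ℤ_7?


Z(G) = {g ∈ G | gx = xg for all x ∈ G}
ℤ_7 is abelian, so Z(G) = G

Z(ℤ_7) = ℤ_7


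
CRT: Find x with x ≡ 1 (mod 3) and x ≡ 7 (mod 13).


m₁ = 3, m₂ = 13, gcd = 1, so CRT applies. M = m₁·m₂ = 39
Let M₁ = M/m₁ = 13, M₂ = M/m₂ = 3
Find y₁ ≡ M₁⁻¹ (mod m₁): 13⁻¹ ≡ 1 (mod 3)
Find y₂ ≡ M₂⁻¹ (mod m₂): 3⁻¹ ≡ 9 (mod 13)
x = a₁·M₁·y₁ + a₂·M₂·y₂ = 1·13·1 + 7·3·9 = 202
Reduce mod 39: x ≡ 7
Check: 7 mod 3 = 1 ✓, 7 mod 13 = 7 ✓

x ≡ 7 (mod 39)


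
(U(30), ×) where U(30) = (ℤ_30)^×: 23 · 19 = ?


Operation: multiplication mod 30
23 · 19 = (a × b) mod 30 with a = 23, b = 19

23 · 19 = 17


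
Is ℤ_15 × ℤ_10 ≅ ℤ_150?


Comparing ℤ_15 × ℤ_10 and ℤ_150:
gcd(15,10) = 5 ≠ 1. Max element order in ℤ_15×ℤ_10 is lcm(15,10) = 30 < 150, so it has no element of order 150

No, ℤ_15 × ℤ_10 ≇ ℤ_150


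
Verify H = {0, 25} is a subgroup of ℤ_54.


Subgroup test for H = {0, 25} in (ℤ_54, +):
(1) 0 ∈ H? Yes
(2) Closure: for all a,b ∈ H, (a+b) mod 54 ∈ H? No  [counterexample: 25 + 25 = 50 ∉ H]
(3) Inverses: for all a ∈ H, -a mod 54 ∈ H? No

No, H is not a subgroup of ℤ_54


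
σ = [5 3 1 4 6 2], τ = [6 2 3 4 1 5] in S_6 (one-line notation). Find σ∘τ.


σ∘τ: apply τ first, then σ
1 →τ 6 →σ 2
2 →τ 2 →σ 3
3 →τ 3 →σ 1
4 →τ 4 →σ 4
5 →τ 1 →σ 5
6 →τ 5 →σ 6

σ∘τ = [2 3 1 4 5 6]


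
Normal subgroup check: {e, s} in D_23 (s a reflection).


H = {e, s} in D_23 (s a reflection)
r·s·r⁻¹ = sr⁻² ≠ s for n ≥ 3, so {e, s} is not closed under conjugation

No, not a normal subgroup


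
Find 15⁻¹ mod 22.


Use the extended Euclidean algorithm to write 1 = 15·s + 22·t; then s mod 22 is the inverse.
Euclidean algorithm:
  15 = 0·22 + 15
  22 = 1·15 + 7
  15 = 2·7 + 1
  7 = 7·1 + 0
gcd(15,22) = 1
Back-substitution gives: 15·(3) + 22·(-2) = 1
So 15⁻¹ ≡ 3 ≡ 3 (mod 22)
Check: 15 × 3 = 45 ≡ 1 (mod 22) ✓

15⁻¹ ≡ 3 (mod 22)


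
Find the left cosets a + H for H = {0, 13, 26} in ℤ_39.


H = {0, 13, 26}, |H| = 3
Number of cosets = |G|/|H| = 39/3 = 13
0 + H = {0, 13, 26}
1 + H = {1, 14, 27}
2 + H = {2, 15, 28}
3 + H = {3, 16, 29}
4 + H = {4, 17, 30}
5 + H = {5, 18, 31}
6 + H = {6, 19, 32}
7 + H = {7, 20, 33}
8 + H = {8, 21, 34}
9 + H = {9, 22, 35}
10 + H = {10, 23, 36}
11 + H = {11, 24, 37}
12 + H = {12, 25, 38}

Cosets: 0+H={0,13,26}; 1+H={1,14,27}; 2+H={2,15,28}; 3+H={3,16,29}; 4+H={4,17,30}; 5+H={5,18,31}; 6+H={6,19,32}; 7+H={7,20,33}; 8+H={8,21,34}; 9+H={9,22,35}; 10+H={10,23,36}; 11+H={11,24,37}; 12+H={12,25,38}


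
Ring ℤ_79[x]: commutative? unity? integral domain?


ℤ_79 is a field (n prime), so ℤ_79[x] is a commutative integral domain with unity
Commutative: Yes
Integral domain: Yes
Has unity: Yes

ℤ_79[x]: Commutative=Yes, Unity=Yes


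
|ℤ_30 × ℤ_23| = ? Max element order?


|ℤ_30 × ℤ_23| = 30 × 23 = 690
Max element order = lcm(30,23) = 690
Cyclic? Yes (gcd=1)

|ℤ_30×ℤ_23| = 690, max element order = 690


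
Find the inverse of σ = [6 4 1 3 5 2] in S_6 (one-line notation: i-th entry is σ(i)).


To find σ⁻¹, swap domain and range:
σ(1) = 6 → σ⁻¹(6) = 1
σ(2) = 4 → σ⁻¹(4) = 2
σ(3) = 1 → σ⁻¹(1) = 3
σ(4) = 3 → σ⁻¹(3) = 4
σ(5) = 5 → σ⁻¹(5) = 5
σ(6) = 2 → σ⁻¹(2) = 6

σ⁻¹ = [3 6 4 2 5 1]


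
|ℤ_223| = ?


ℤ_n has n elements.

|ℤ_223| = 223


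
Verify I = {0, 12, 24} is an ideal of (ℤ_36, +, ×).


Check ideal conditions for I = {0, 12, 24} in ℤ_36:
(1) I is an additive subgroup? Yes
(2) For r ∈ ℤ_36 and a ∈ I: r·a ∈ I? Yes

Yes, I is an ideal of ℤ_36


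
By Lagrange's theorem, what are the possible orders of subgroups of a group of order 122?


Lagrange's theorem: |H| divides |G|
|G| = 122
Divisors of 122: 1, 2, 61, 122

Possible subgroup orders: {1, 2, 61, 122}


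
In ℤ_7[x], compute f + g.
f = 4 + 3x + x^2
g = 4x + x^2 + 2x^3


Add coefficients mod 7:
x^0: 4 + 0 = 4 (mod 7)
x^1: 3 + 4 = 0 (mod 7)
x^2: 1 + 1 = 2 (mod 7)
x^3: 0 + 2 = 2 (mod 7)
Result: 4 + 2x^2 + 2x^3

f + g = 4 + 2x^2 + 2x^3


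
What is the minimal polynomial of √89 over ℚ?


√89 satisfies x² - 89 = 0, irreducible over ℚ since 89 is squarefree

Minimal polynomial: x² - 89


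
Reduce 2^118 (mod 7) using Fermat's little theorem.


Fermat's little theorem: if p is prime and gcd(a,p)=1, then a^(p-1) ≡ 1 (mod p)
p = 7 is prime, gcd(2,7) = 1
Reduce exponent: 118 mod 6 = 4
So 2^118 ≡ 2^4 (mod 7)
2^4 mod 7 = 2

2^118 ≡ 2 (mod 7)


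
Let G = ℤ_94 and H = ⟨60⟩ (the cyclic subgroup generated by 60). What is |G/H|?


|⟨60⟩| = n / gcd(60, 94) = 94 / 2 = 47
H is normal (ℤ_94 is abelian).
|G/H| = |G| / |H| = 94 / 47 = 2

|G/H| = 2


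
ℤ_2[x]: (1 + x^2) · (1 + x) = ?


Expand and collect like terms; reduce coefficients mod 2:
x^0: 1·1 = 1 ≡ 1 (mod 2)
x^1: 1·1 + 0·1 = 1 ≡ 1 (mod 2)
x^2: 0·1 + 1·1 = 1 ≡ 1 (mod 2)
x^3: 1·1 = 1 ≡ 1 (mod 2)
Result: 1 + x + x^2 + x^3

f · g = 1 + x + x^2 + x^3


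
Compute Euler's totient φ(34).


Factor n: 34 = 2 × 17
φ(n) = n · ∏(1 - 1/p) over distinct primes p | n
φ(34) = 34 · (1 - 1/2) · (1 - 1/17) = 16

φ(34) = 16


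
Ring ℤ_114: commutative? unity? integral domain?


ℤ_114 is a commutative ring with unity 1; 114 = 2×57 is composite, so 2·57 ≡ 0 gives zero divisors (not an integral domain)
Commutative: Yes
Integral domain: No
Has unity: Yes

ℤ_114: Commutative=Yes, Unity=Yes


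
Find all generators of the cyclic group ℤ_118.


g generates ℤ_n iff gcd(g,n) = 1
Prime factors of 118: 2, 59
Generators are g ∈ {1,...,117} not divisible by any of these primes.
Generators: {1, 3, 5, 7, 9, 11, 13, 15, 17, 19, 21, 23, 25, 27, 29, 31, 33, 35, 37, 39, 41, 43, 45, 47, 49, 51, 53, 55, 57, 61, 63, 65, 67, 69, 71, 73, 75, 77, 79, 81, 83, 85, 87, 89, 91, 93, 95, 97, 99, 101, 103, 105, 107, 109, 111, 113, 115, 117}
Number of generators = φ(118) = 58

Generators of ℤ_118 = {1, 3, 5, 7, 9, 11, 13, 15, 17, 19, 21, 23, 25, 27, 29, 31, 33, 35, 37, 39, 41, 43, 45, 47, 49, 51, 53, 55, 57, 61, 63, 65, 67, 69, 71, 73, 75, 77, 79, 81, 83, 85, 87, 89, 91, 93, 95, 97, 99, 101, 103, 105, 107, 109, 111, 113, 115, 117}


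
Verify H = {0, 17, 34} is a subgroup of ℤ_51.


Subgroup test for H = {0, 17, 34} in (ℤ_51, +):
(1) 0 ∈ H? Yes
(2) Closure: for all a,b ∈ H, (a+b) mod 51 ∈ H? Yes
(3) Inverses: for all a ∈ H, -a mod 51 ∈ H? Yes

Yes, H is a subgroup of ℤ_51


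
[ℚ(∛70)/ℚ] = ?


∛70 has minimal polynomial x³ - 70 (irreducible over ℚ since 70 is not a perfect cube)

[ℚ(∛70)/ℚ] = 3


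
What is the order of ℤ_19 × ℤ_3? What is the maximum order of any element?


|ℤ_19 × ℤ_3| = 19 × 3 = 57
Max element order = lcm(19,3) = 57
Cyclic? Yes (gcd=1)

|ℤ_19×ℤ_3| = 57, max element order = 57


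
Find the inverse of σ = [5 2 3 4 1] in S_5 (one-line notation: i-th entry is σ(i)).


To find σ⁻¹, swap domain and range:
σ(1) = 5 → σ⁻¹(5) = 1
σ(2) = 2 → σ⁻¹(2) = 2
σ(3) = 3 → σ⁻¹(3) = 3
σ(4) = 4 → σ⁻¹(4) = 4
σ(5) = 1 → σ⁻¹(1) = 5

σ⁻¹ = [5 2 3 4 1]


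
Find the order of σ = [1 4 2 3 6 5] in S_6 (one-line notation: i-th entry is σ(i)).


Cycle decomposition: (2 4 3) (5 6)
Cycle lengths: 3, 2
Order = lcm(3, 2) = 6

ord(σ) = 6
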